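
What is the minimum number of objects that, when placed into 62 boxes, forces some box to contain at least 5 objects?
n = (5 − 1)·62 + 1 = 249

By the generalised pigeonhole principle, to guarantee some box contains ≥ r objects we need more than (r − 1) · k objects total. Threshold: n = (r − 1) · k + 1. With r = 5 and k = 62: n = 4 · 62 + 1 = 248 + 1 = 249. For n = 248 = 4 · 62, we can put exactly 4 objects in every box, avoiding 5 in any single one — so 249 is tight.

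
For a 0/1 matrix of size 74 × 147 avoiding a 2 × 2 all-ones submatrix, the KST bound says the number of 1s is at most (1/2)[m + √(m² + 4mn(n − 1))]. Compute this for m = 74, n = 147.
z(74, 147; 2, 2) ≤ (1/2)[74 + √(74² + 4·74·147·146)] = (1/2)[74 + √6358228] = 1297.7763

Kővári–Sós–Turán: let r_1, ..., r_74 be the row sums and z = Σ r_i the total number of 1s. Each pair of columns can share at most one row with both entries 1 (else a 2×2 all-ones block appears), so Σ_i C(r_i, 2) ≤ C(147, 2) = 10731. By convexity Σ_i C(r_i, 2) ≥ 74·C(z/74, 2) = z(z − 74)/(2·74), giving z² − 74z − 74·147·146 ≤ 0 and hence z ≤ (1/2)[74 + √(5476 + 4·1588188)] = (1/2)[74 + √6358228] ≈ (1/2)(74 + 2521.5527) = 1297.7763.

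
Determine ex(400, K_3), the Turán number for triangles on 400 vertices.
ex(400, K_3) = ⌊400^2/4⌋ = 40000

Mantel (1907): a triangle-free graph on n vertices has at most ⌊n^2/4⌋ edges, with equality for the complete bipartite graph K_{⌊n/2⌋, ⌈n/2⌉}. For n = 400: ⌊400^2/4⌋ = ⌊160000/4⌋ = 40000. The extremal graph is K_{200, 200}, which has 200·200 = 40000 edges.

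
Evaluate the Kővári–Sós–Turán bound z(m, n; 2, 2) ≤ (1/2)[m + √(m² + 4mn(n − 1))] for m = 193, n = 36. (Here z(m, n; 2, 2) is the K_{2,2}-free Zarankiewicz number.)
z(193, 36; 2, 2) ≤ (1/2)[193 + √(193² + 4·193·36·35)] = (1/2)[193 + √1009969] = 598.9861

Kővári–Sós–Turán: let r_1, ..., r_193 be the row sums and z = Σ r_i the total number of 1s. Each pair of columns can share at most one row with both entries 1 (else a 2×2 all-ones block appears), so Σ_i C(r_i, 2) ≤ C(36, 2) = 630. By convexity Σ_i C(r_i, 2) ≥ 193·C(z/193, 2) = z(z − 193)/(2·193), giving z² − 193z − 193·36·35 ≤ 0 and hence z ≤ (1/2)[193 + √(37249 + 4·243180)] = (1/2)[193 + √1009969] ≈ (1/2)(193 + 1004.9721) = 598.9861.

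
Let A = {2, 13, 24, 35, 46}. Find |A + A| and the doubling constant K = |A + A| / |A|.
K = |A + A| / |A| = 9/5

Enumerate A + A = {a + b : a, b ∈ A}. With |A| = 5, there are |A|^2 = 25 ordered sum pairs; collecting distinct values, A + A = {4, 15, 26, 37, 48, 59, 70, 81, 92}, so |A + A| = 9. Thus K = 9/5. Here |A + A| = 2|A| − 1 = 9, the minimum possible — so K = 9/5 is minimal, which holds iff A is an arithmetic progression.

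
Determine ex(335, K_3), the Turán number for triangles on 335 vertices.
ex(335, K_3) = ⌊335^2/4⌋ = 28056

Mantel (1907): a triangle-free graph on n vertices has at most ⌊n^2/4⌋ edges, with equality for the complete bipartite graph K_{⌊n/2⌋, ⌈n/2⌉}. For n = 335: ⌊335^2/4⌋ = ⌊112225/4⌋ = 28056. The extremal graph is K_{167, 168}, which has 167·168 = 28056 edges.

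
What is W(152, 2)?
W(152, 2) = 152 + 1 = 153

A 2-term AP is any pair of integers, so a monochromatic 2-AP exists iff some colour is used at least twice. With 152 colours, the colouring i ↦ i on {1, ..., 152} uses each colour once, avoiding any monochromatic pair, so W(152, 2) > 152. For {1, ..., 153}, pigeonhole forces two integers of the same colour, which form a monochromatic 2-AP. Hence W(152, 2) = 153.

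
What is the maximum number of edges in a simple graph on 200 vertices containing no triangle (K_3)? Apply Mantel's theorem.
ex(200, K_3) = ⌊200^2/4⌋ = 10000

Mantel (1907): a triangle-free graph on n vertices has at most ⌊n^2/4⌋ edges, with equality for the complete bipartite graph K_{⌊n/2⌋, ⌈n/2⌉}. For n = 200: ⌊200^2/4⌋ = ⌊40000/4⌋ = 10000. The extremal graph is K_{100, 100}, which has 100·100 = 10000 edges.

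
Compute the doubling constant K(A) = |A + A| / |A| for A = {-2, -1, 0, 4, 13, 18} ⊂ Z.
K = |A + A| / |A| = 19/6

Enumerate A + A = {a + b : a, b ∈ A}. With |A| = 6, there are |A|^2 = 36 ordered sum pairs; collecting distinct values, A + A = {-4, -3, -2, -1, 0, 2, 3, 4, 8, 11, 12, 13, 16, 17, 18, 22, 26, 31, 36}, so |A + A| = 19. Thus K = 19/6. For comparison, the minimum possible |A + A| over all 6-element sets is 2·6 − 1 = 11 (so min K = 11/6), attained only by arithmetic progressions.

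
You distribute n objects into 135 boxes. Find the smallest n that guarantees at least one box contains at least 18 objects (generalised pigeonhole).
n = (18 − 1)·135 + 1 = 2296

By the generalised pigeonhole principle, to guarantee some box contains ≥ r objects we need more than (r − 1) · k objects total. Threshold: n = (r − 1) · k + 1. With r = 18 and k = 135: n = 17 · 135 + 1 = 2295 + 1 = 2296. For n = 2295 = 17 · 135, we can put exactly 17 objects in every box, avoiding 18 in any single one — so 2296 is tight.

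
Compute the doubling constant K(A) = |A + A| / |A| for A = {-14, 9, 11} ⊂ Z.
K = |A + A| / |A| = 6/3 = 2

Enumerate A + A = {a + b : a, b ∈ A}. With |A| = 3, there are |A|^2 = 9 ordered sum pairs; collecting distinct values, A + A = {-28, -5, -3, 18, 20, 22}, so |A + A| = 6. Thus K = 6/3 = 2. For comparison, the minimum possible |A + A| over all 3-element sets is 2·3 − 1 = 5 (so min K = 5/3), attained only by arithmetic progressions.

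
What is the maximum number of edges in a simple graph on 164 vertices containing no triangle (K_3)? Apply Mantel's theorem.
ex(164, K_3) = ⌊164^2/4⌋ = 6724

Mantel (1907): a triangle-free graph on n vertices has at most ⌊n^2/4⌋ edges, with equality for the complete bipartite graph K_{⌊n/2⌋, ⌈n/2⌉}. For n = 164: ⌊164^2/4⌋ = ⌊26896/4⌋ = 6724. The extremal graph is K_{82, 82}, which has 82·82 = 6724 edges.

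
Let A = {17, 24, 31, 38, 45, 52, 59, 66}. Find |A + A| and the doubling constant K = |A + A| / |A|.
K = |A + A| / |A| = 15/8

Enumerate A + A = {a + b : a, b ∈ A}. With |A| = 8, there are |A|^2 = 64 ordered sum pairs; collecting distinct values, A + A = {34, 41, 48, 55, 62, 69, 76, 83, 90, 97, 104, 111, 118, 125, 132}, so |A + A| = 15. Thus K = 15/8. Here |A + A| = 2|A| − 1 = 15, the minimum possible — so K = 15/8 is minimal, which holds iff A is an arithmetic progression.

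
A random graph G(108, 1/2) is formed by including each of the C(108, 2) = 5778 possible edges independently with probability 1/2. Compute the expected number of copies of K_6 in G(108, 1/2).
E[# K_6] = C(108, 6) · (1/2)^C(6, 2) = 1913554188 / 2^15 = 478388547/8192 ≈ 58397.039429

For each 6-subset S of vertices (there are C(108, 6) = 1913554188 such S), let X_S = 1 if S induces a K_6 (all C(6, 2) = 15 edges present). Then P(X_S = 1) = (1/2)^15 = 1/32768. By linearity of expectation, E[# K_6] = C(108, 6) · (1/2)^15 = 1913554188 / 32768 = 478388547/8192 ≈ 58397.039429.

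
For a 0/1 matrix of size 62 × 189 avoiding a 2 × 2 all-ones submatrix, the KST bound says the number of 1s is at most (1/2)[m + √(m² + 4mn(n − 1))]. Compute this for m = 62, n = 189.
z(62, 189; 2, 2) ≤ (1/2)[62 + √(62² + 4·62·189·188)] = (1/2)[62 + √8815780] = 1515.569

Kővári–Sós–Turán: let r_1, ..., r_62 be the row sums and z = Σ r_i the total number of 1s. Each pair of columns can share at most one row with both entries 1 (else a 2×2 all-ones block appears), so Σ_i C(r_i, 2) ≤ C(189, 2) = 17766. By convexity Σ_i C(r_i, 2) ≥ 62·C(z/62, 2) = z(z − 62)/(2·62), giving z² − 62z − 62·189·188 ≤ 0 and hence z ≤ (1/2)[62 + √(3844 + 4·2202984)] = (1/2)[62 + √8815780] ≈ (1/2)(62 + 2969.1379) = 1515.569.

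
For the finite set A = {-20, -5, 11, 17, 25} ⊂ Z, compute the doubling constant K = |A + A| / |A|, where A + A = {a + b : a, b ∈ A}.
K = |A + A| / |A| = 15/5 = 3

Enumerate A + A = {a + b : a, b ∈ A}. With |A| = 5, there are |A|^2 = 25 ordered sum pairs; collecting distinct values, A + A = {-40, -25, -10, -9, -3, 5, 6, 12, 20, 22, 28, 34, 36, 42, 50}, so |A + A| = 15. Thus K = 15/5 = 3. For comparison, the minimum possible |A + A| over all 5-element sets is 2·5 − 1 = 9 (so min K = 9/5), attained only by arithmetic progressions.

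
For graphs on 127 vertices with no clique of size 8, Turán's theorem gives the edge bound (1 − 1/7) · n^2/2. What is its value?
Turán density bound = (6/7) · 127^2/2 = 48387/7 ≈ 6912.4286

Turán's theorem: ex(n, K_{r+1}) is achieved by the complete r-partite Turán graph T(n, r) with parts as balanced as possible, and is at most (1 − 1/r) · n^2/2. For r = 7, n = 127: the density bound is (6/7) · 16129/2 = 48387/7 ≈ 6912.4286. The integer-valued extremum is e(T(127, 7)) = 6912, which is strictly less than the density bound 48387/7 since 7 ∤ 127 (the parts of T(127, 7) cannot all be equal).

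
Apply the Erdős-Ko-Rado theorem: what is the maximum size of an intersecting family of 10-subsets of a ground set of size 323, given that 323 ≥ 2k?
max |F| = C(322, 9) = 91611965166611120

The Erdős-Ko-Rado theorem states: for n ≥ 2k, an intersecting family of k-subsets of an n-element set has size at most C(n − 1, k − 1), with equality for 'star' families {A ⊆ [n] : |A| = k, i ∈ A} (fix an element i). For n = 323, k = 10: C(322, 9) = 91611965166611120.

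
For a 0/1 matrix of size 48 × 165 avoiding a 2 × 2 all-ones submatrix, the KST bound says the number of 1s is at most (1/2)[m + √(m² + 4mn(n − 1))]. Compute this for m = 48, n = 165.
z(48, 165; 2, 2) ≤ (1/2)[48 + √(48² + 4·48·165·164)] = (1/2)[48 + √5197824] = 1163.9368

Kővári–Sós–Turán: let r_1, ..., r_48 be the row sums and z = Σ r_i the total number of 1s. Each pair of columns can share at most one row with both entries 1 (else a 2×2 all-ones block appears), so Σ_i C(r_i, 2) ≤ C(165, 2) = 13530. By convexity Σ_i C(r_i, 2) ≥ 48·C(z/48, 2) = z(z − 48)/(2·48), giving z² − 48z − 48·165·164 ≤ 0 and hence z ≤ (1/2)[48 + √(2304 + 4·1298880)] = (1/2)[48 + √5197824] ≈ (1/2)(48 + 2279.8737) = 1163.9368.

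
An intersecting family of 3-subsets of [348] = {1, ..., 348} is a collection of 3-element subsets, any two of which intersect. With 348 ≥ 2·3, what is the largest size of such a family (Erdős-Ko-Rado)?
max |F| = C(347, 2) = 60031

Erdős-Ko-Rado (1961): when n ≥ 2k, max |F| = C(n−1, k−1). The bound is attained by the star {A : i ∈ A} for any fixed i ∈ [n]. Here C(348−1, 3−1) = C(347, 2) = 60031.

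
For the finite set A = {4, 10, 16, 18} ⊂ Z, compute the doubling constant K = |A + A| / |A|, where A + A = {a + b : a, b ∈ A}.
K = |A + A| / |A| = 9/4

Enumerate A + A = {a + b : a, b ∈ A}. With |A| = 4, there are |A|^2 = 16 ordered sum pairs; collecting distinct values, A + A = {8, 14, 20, 22, 26, 28, 32, 34, 36}, so |A + A| = 9. Thus K = 9/4. For comparison, the minimum possible |A + A| over all 4-element sets is 2·4 − 1 = 7 (so min K = 7/4), attained only by arithmetic progressions.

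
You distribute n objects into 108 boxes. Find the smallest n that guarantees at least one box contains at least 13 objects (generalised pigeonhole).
n = (13 − 1)·108 + 1 = 1297

By the generalised pigeonhole principle, to guarantee some box contains ≥ r objects we need more than (r − 1) · k objects total. Threshold: n = (r − 1) · k + 1. With r = 13 and k = 108: n = 12 · 108 + 1 = 1296 + 1 = 1297. For n = 1296 = 12 · 108, we can put exactly 12 objects in every box, avoiding 13 in any single one — so 1297 is tight.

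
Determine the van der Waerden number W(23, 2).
W(23, 2) = 23 + 1 = 24

A 2-term AP is any pair of integers, so a monochromatic 2-AP exists iff some colour is used at least twice. With 23 colours, the colouring i ↦ i on {1, ..., 23} uses each colour once, avoiding any monochromatic pair, so W(23, 2) > 23. For {1, ..., 24}, pigeonhole forces two integers of the same colour, which form a monochromatic 2-AP. Hence W(23, 2) = 24.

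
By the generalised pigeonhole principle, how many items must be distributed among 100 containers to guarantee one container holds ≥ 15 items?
n = (15 − 1)·100 + 1 = 1401

By the generalised pigeonhole principle, to guarantee some box contains ≥ r objects we need more than (r − 1) · k objects total. Threshold: n = (r − 1) · k + 1. With r = 15 and k = 100: n = 14 · 100 + 1 = 1400 + 1 = 1401. For n = 1400 = 14 · 100, we can put exactly 14 objects in every box, avoiding 15 in any single one — so 1401 is tight.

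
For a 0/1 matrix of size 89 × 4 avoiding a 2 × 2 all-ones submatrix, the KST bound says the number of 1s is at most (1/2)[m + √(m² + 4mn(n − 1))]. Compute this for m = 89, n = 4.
z(89, 4; 2, 2) ≤ (1/2)[89 + √(89² + 4·89·4·3)] = (1/2)[89 + √12193] = 99.711

Kővári–Sós–Turán: let r_1, ..., r_89 be the row sums and z = Σ r_i the total number of 1s. Each pair of columns can share at most one row with both entries 1 (else a 2×2 all-ones block appears), so Σ_i C(r_i, 2) ≤ C(4, 2) = 6. By convexity Σ_i C(r_i, 2) ≥ 89·C(z/89, 2) = z(z − 89)/(2·89), giving z² − 89z − 89·4·3 ≤ 0 and hence z ≤ (1/2)[89 + √(7921 + 4·1068)] = (1/2)[89 + √12193] ≈ (1/2)(89 + 110.4219) = 99.711.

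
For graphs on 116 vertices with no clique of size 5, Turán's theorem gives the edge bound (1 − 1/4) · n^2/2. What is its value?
Turán density bound = (3/4) · 116^2/2 = 5046

Turán's theorem: ex(n, K_{r+1}) is achieved by the complete r-partite Turán graph T(n, r) with parts as balanced as possible, and is at most (1 − 1/r) · n^2/2. For r = 4, n = 116: the density bound is (3/4) · 13456/2 = 5046. Since 4 ∣ 116, the Turán graph T(116, 4) has parts of equal size 29, and its edge count e(T(116, 4)) = 5046 attains the density bound exactly.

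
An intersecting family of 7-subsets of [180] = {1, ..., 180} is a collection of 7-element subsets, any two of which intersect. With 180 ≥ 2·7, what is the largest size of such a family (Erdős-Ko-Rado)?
max |F| = C(179, 6) = 41977229140

The Erdős-Ko-Rado theorem states: for n ≥ 2k, an intersecting family of k-subsets of an n-element set has size at most C(n − 1, k − 1), with equality for 'star' families {A ⊆ [n] : |A| = k, i ∈ A} (fix an element i). For n = 180, k = 7: C(179, 6) = 41977229140.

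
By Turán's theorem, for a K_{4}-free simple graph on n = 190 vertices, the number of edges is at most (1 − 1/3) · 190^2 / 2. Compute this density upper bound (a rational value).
Turán density bound = (2/3) · 190^2/2 = 36100/3 ≈ 12033.3333

Turán's theorem: ex(n, K_{r+1}) is achieved by the complete r-partite Turán graph T(n, r) with parts as balanced as possible, and is at most (1 − 1/r) · n^2/2. For r = 3, n = 190: the density bound is (2/3) · 36100/2 = 36100/3 ≈ 12033.3333. The integer-valued extremum is e(T(190, 3)) = 12033, which is strictly less than the density bound 36100/3 since 3 ∤ 190 (the parts of T(190, 3) cannot all be equal).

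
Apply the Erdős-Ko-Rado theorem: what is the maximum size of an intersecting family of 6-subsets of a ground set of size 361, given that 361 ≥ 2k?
max |F| = C(360, 5) = 49002354072

The Erdős-Ko-Rado theorem states: for n ≥ 2k, an intersecting family of k-subsets of an n-element set has size at most C(n − 1, k − 1), with equality for 'star' families {A ⊆ [n] : |A| = k, i ∈ A} (fix an element i). For n = 361, k = 6: C(360, 5) = 49002354072.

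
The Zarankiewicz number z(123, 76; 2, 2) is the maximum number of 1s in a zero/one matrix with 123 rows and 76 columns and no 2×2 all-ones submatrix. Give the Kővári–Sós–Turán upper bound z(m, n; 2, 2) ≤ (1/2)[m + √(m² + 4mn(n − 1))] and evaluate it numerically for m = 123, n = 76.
z(123, 76; 2, 2) ≤ (1/2)[123 + √(123² + 4·123·76·75)] = (1/2)[123 + √2819529] = 901.0727

Kővári–Sós–Turán: let r_1, ..., r_123 be the row sums and z = Σ r_i the total number of 1s. Each pair of columns can share at most one row with both entries 1 (else a 2×2 all-ones block appears), so Σ_i C(r_i, 2) ≤ C(76, 2) = 2850. By convexity Σ_i C(r_i, 2) ≥ 123·C(z/123, 2) = z(z − 123)/(2·123), giving z² − 123z − 123·76·75 ≤ 0 and hence z ≤ (1/2)[123 + √(15129 + 4·701100)] = (1/2)[123 + √2819529] ≈ (1/2)(123 + 1679.1453) = 901.0727.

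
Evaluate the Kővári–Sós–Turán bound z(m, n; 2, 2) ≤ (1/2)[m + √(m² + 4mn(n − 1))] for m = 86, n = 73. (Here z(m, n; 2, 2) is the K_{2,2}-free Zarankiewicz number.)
z(86, 73; 2, 2) ≤ (1/2)[86 + √(86² + 4·86·73·72)] = (1/2)[86 + √1815460] = 716.695

Kővári–Sós–Turán: let r_1, ..., r_86 be the row sums and z = Σ r_i the total number of 1s. Each pair of columns can share at most one row with both entries 1 (else a 2×2 all-ones block appears), so Σ_i C(r_i, 2) ≤ C(73, 2) = 2628. By convexity Σ_i C(r_i, 2) ≥ 86·C(z/86, 2) = z(z − 86)/(2·86), giving z² − 86z − 86·73·72 ≤ 0 and hence z ≤ (1/2)[86 + √(7396 + 4·452016)] = (1/2)[86 + √1815460] ≈ (1/2)(86 + 1347.3901) = 716.695.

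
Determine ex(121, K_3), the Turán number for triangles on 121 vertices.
ex(121, K_3) = ⌊121^2/4⌋ = 3660

Mantel (1907): a triangle-free graph on n vertices has at most ⌊n^2/4⌋ edges, with equality for the complete bipartite graph K_{⌊n/2⌋, ⌈n/2⌉}. For n = 121: ⌊121^2/4⌋ = ⌊14641/4⌋ = 3660. The extremal graph is K_{60, 61}, which has 60·61 = 3660 edges.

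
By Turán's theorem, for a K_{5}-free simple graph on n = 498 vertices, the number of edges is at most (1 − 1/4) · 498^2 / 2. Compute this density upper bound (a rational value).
Turán density bound = (3/4) · 498^2/2 = 186003/2 ≈ 93001.5

Turán's theorem: ex(n, K_{r+1}) is achieved by the complete r-partite Turán graph T(n, r) with parts as balanced as possible, and is at most (1 − 1/r) · n^2/2. For r = 4, n = 498: the density bound is (3/4) · 248004/2 = 186003/2 ≈ 93001.5. The integer-valued extremum is e(T(498, 4)) = 93001, which is strictly less than the density bound 186003/2 since 4 ∤ 498 (the parts of T(498, 4) cannot all be equal).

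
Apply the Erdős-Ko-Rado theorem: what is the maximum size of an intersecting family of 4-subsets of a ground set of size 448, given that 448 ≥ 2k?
max |F| = C(447, 3) = 14786015

Erdős-Ko-Rado (1961): when n ≥ 2k, max |F| = C(n−1, k−1). The bound is attained by the star {A : i ∈ A} for any fixed i ∈ [n]. Here C(448−1, 4−1) = C(447, 3) = 14786015.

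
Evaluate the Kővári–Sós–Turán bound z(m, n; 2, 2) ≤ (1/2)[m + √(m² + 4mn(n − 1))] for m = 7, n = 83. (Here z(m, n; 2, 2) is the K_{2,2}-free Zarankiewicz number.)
z(7, 83; 2, 2) ≤ (1/2)[7 + √(7² + 4·7·83·82)] = (1/2)[7 + √190617] = 221.7985

Kővári–Sós–Turán: let r_1, ..., r_7 be the row sums and z = Σ r_i the total number of 1s. Each pair of columns can share at most one row with both entries 1 (else a 2×2 all-ones block appears), so Σ_i C(r_i, 2) ≤ C(83, 2) = 3403. By convexity Σ_i C(r_i, 2) ≥ 7·C(z/7, 2) = z(z − 7)/(2·7), giving z² − 7z − 7·83·82 ≤ 0 and hence z ≤ (1/2)[7 + √(49 + 4·47642)] = (1/2)[7 + √190617] ≈ (1/2)(7 + 436.5971) = 221.7985.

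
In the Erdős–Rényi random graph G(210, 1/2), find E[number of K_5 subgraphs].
E[# K_5] = C(210, 5) · (1/2)^C(5, 2) = 3244032792 / 2^10 = 405504099/128 = 3168000.7734375

For each 5-subset S of vertices (there are C(210, 5) = 3244032792 such S), let X_S = 1 if S induces a K_5 (all C(5, 2) = 10 edges present). Then P(X_S = 1) = (1/2)^10 = 1/1024. By linearity of expectation, E[# K_5] = C(210, 5) · (1/2)^10 = 3244032792 / 1024 = 405504099/128 = 3168000.7734375.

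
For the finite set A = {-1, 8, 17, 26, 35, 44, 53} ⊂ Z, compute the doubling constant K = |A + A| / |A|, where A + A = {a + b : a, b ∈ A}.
K = |A + A| / |A| = 13/7

Enumerate A + A = {a + b : a, b ∈ A}. With |A| = 7, there are |A|^2 = 49 ordered sum pairs; collecting distinct values, A + A = {-2, 7, 16, 25, 34, 43, 52, 61, 70, 79, 88, 97, 106}, so |A + A| = 13. Thus K = 13/7. Here |A + A| = 2|A| − 1 = 13, the minimum possible — so K = 13/7 is minimal, which holds iff A is an arithmetic progression.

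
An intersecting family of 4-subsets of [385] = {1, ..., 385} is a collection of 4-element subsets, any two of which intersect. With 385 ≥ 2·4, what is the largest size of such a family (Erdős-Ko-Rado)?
max |F| = C(384, 3) = 9363584

Erdős-Ko-Rado (1961): when n ≥ 2k, max |F| = C(n−1, k−1). The bound is attained by the star {A : i ∈ A} for any fixed i ∈ [n]. Here C(385−1, 4−1) = C(384, 3) = 9363584.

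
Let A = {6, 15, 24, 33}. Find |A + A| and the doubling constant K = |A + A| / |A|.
K = |A + A| / |A| = 7/4

Enumerate A + A = {a + b : a, b ∈ A}. With |A| = 4, there are |A|^2 = 16 ordered sum pairs; collecting distinct values, A + A = {12, 21, 30, 39, 48, 57, 66}, so |A + A| = 7. Thus K = 7/4. Here |A + A| = 2|A| − 1 = 7, the minimum possible — so K = 7/4 is minimal, which holds iff A is an arithmetic progression.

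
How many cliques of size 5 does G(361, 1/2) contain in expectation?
E[# K_5] = C(361, 5) · (1/2)^C(5, 2) = 49690589382 / 2^10 = 24845294691/512 ≈ 48525966.193359

For each 5-subset S of vertices (there are C(361, 5) = 49690589382 such S), let X_S = 1 if S induces a K_5 (all C(5, 2) = 10 edges present). Then P(X_S = 1) = (1/2)^10 = 1/1024. By linearity of expectation, E[# K_5] = C(361, 5) · (1/2)^10 = 49690589382 / 1024 = 24845294691/512 ≈ 48525966.193359.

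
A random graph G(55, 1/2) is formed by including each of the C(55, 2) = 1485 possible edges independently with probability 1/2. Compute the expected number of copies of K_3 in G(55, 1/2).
E[# K_3] = C(55, 3) · (1/2)^C(3, 2) = 26235 / 2^3 = 3279.375

For each 3-subset S of vertices (there are C(55, 3) = 26235 such S), let X_S = 1 if S induces a K_3 (all C(3, 2) = 3 edges present). Then P(X_S = 1) = (1/2)^3 = 1/8. By linearity of expectation, E[# K_3] = C(55, 3) · (1/2)^3 = 26235 / 8 = 3279.375.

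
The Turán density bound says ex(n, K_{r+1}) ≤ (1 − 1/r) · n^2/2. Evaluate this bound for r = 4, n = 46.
Turán density bound = (3/4) · 46^2/2 = 1587/2 ≈ 793.5

Turán's theorem: ex(n, K_{r+1}) is achieved by the complete r-partite Turán graph T(n, r) with parts as balanced as possible, and is at most (1 − 1/r) · n^2/2. For r = 4, n = 46: the density bound is (3/4) · 2116/2 = 1587/2 ≈ 793.5. The integer-valued extremum is e(T(46, 4)) = 793, which is strictly less than the density bound 1587/2 since 4 ∤ 46 (the parts of T(46, 4) cannot all be equal).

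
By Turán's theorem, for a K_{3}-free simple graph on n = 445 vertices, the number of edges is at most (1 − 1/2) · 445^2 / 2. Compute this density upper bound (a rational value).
Turán density bound = (1/2) · 445^2/2 = 198025/4 ≈ 49506.25

Turán's theorem: ex(n, K_{r+1}) is achieved by the complete r-partite Turán graph T(n, r) with parts as balanced as possible, and is at most (1 − 1/r) · n^2/2. For r = 2, n = 445: the density bound is (1/2) · 198025/2 = 198025/4 ≈ 49506.25. The integer-valued extremum is e(T(445, 2)) = 49506, which is strictly less than the density bound 198025/4 since 2 ∤ 445 (the parts of T(445, 2) cannot all be equal).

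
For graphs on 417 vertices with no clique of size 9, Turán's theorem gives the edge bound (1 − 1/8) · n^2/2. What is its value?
Turán density bound = (7/8) · 417^2/2 = 1217223/16 ≈ 76076.4375

Turán's theorem: ex(n, K_{r+1}) is achieved by the complete r-partite Turán graph T(n, r) with parts as balanced as possible, and is at most (1 − 1/r) · n^2/2. For r = 8, n = 417: the density bound is (7/8) · 173889/2 = 1217223/16 ≈ 76076.4375. The integer-valued extremum is e(T(417, 8)) = 76076, which is strictly less than the density bound 1217223/16 since 8 ∤ 417 (the parts of T(417, 8) cannot all be equal).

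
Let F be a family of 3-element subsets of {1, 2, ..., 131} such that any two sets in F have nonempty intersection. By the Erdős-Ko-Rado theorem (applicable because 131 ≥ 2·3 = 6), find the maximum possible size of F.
max |F| = C(130, 2) = 8385

Erdős-Ko-Rado (1961): when n ≥ 2k, max |F| = C(n−1, k−1). The bound is attained by the star {A : i ∈ A} for any fixed i ∈ [n]. Here C(131−1, 3−1) = C(130, 2) = 8385.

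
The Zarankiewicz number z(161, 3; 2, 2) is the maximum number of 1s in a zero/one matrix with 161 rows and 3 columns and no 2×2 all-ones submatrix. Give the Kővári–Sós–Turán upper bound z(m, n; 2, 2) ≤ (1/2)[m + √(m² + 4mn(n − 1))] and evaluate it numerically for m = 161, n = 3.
z(161, 3; 2, 2) ≤ (1/2)[161 + √(161² + 4·161·3·2)] = (1/2)[161 + √29785] = 166.7917

Kővári–Sós–Turán: let r_1, ..., r_161 be the row sums and z = Σ r_i the total number of 1s. Each pair of columns can share at most one row with both entries 1 (else a 2×2 all-ones block appears), so Σ_i C(r_i, 2) ≤ C(3, 2) = 3. By convexity Σ_i C(r_i, 2) ≥ 161·C(z/161, 2) = z(z − 161)/(2·161), giving z² − 161z − 161·3·2 ≤ 0 and hence z ≤ (1/2)[161 + √(25921 + 4·966)] = (1/2)[161 + √29785] ≈ (1/2)(161 + 172.5833) = 166.7917.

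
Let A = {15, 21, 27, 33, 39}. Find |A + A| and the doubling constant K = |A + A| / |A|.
K = |A + A| / |A| = 9/5

Enumerate A + A = {a + b : a, b ∈ A}. With |A| = 5, there are |A|^2 = 25 ordered sum pairs; collecting distinct values, A + A = {30, 36, 42, 48, 54, 60, 66, 72, 78}, so |A + A| = 9. Thus K = 9/5. Here |A + A| = 2|A| − 1 = 9, the minimum possible — so K = 9/5 is minimal, which holds iff A is an arithmetic progression.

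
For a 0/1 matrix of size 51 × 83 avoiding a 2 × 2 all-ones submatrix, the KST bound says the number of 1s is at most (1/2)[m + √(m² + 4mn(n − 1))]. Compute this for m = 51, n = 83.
z(51, 83; 2, 2) ≤ (1/2)[51 + √(51² + 4·51·83·82)] = (1/2)[51 + √1391025] = 615.2086

Kővári–Sós–Turán: let r_1, ..., r_51 be the row sums and z = Σ r_i the total number of 1s. Each pair of columns can share at most one row with both entries 1 (else a 2×2 all-ones block appears), so Σ_i C(r_i, 2) ≤ C(83, 2) = 3403. By convexity Σ_i C(r_i, 2) ≥ 51·C(z/51, 2) = z(z − 51)/(2·51), giving z² − 51z − 51·83·82 ≤ 0 and hence z ≤ (1/2)[51 + √(2601 + 4·347106)] = (1/2)[51 + √1391025] ≈ (1/2)(51 + 1179.4172) = 615.2086.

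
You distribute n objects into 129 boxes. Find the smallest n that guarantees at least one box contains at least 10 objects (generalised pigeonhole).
n = (10 − 1)·129 + 1 = 1162

By the generalised pigeonhole principle, to guarantee some box contains ≥ r objects we need more than (r − 1) · k objects total. Threshold: n = (r − 1) · k + 1. With r = 10 and k = 129: n = 9 · 129 + 1 = 1161 + 1 = 1162. For n = 1161 = 9 · 129, we can put exactly 9 objects in every box, avoiding 10 in any single one — so 1162 is tight.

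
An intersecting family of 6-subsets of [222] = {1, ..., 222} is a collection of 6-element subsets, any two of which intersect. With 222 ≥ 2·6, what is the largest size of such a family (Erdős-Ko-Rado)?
max |F| = C(221, 5) = 4197532339

The Erdős-Ko-Rado theorem states: for n ≥ 2k, an intersecting family of k-subsets of an n-element set has size at most C(n − 1, k − 1), with equality for 'star' families {A ⊆ [n] : |A| = k, i ∈ A} (fix an element i). For n = 222, k = 6: C(221, 5) = 4197532339.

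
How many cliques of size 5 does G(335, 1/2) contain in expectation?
E[# K_5] = C(335, 5) · (1/2)^C(5, 2) = 34120889067 / 2^10 ≈ 33321180.729492

For each 5-subset S of vertices (there are C(335, 5) = 34120889067 such S), let X_S = 1 if S induces a K_5 (all C(5, 2) = 10 edges present). Then P(X_S = 1) = (1/2)^10 = 1/1024. By linearity of expectation, E[# K_5] = C(335, 5) · (1/2)^10 = 34120889067 / 1024 ≈ 33321180.729492.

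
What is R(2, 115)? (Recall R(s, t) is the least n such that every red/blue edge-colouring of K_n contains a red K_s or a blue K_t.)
R(2, 115) = 115

R(2, k) = k for all k ≥ 2: in a 2-colouring of K_k, either some edge is red (a red K_2) or all edges are blue (a blue K_k). And K_{114} coloured all-blue has no blue K_115, so R(2, 115) > 114. Hence R(2, 115) = 115.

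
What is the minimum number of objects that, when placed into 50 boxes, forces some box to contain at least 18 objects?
n = (18 − 1)·50 + 1 = 851

By the generalised pigeonhole principle, to guarantee some box contains ≥ r objects we need more than (r − 1) · k objects total. Threshold: n = (r − 1) · k + 1. With r = 18 and k = 50: n = 17 · 50 + 1 = 850 + 1 = 851. For n = 850 = 17 · 50, we can put exactly 17 objects in every box, avoiding 18 in any single one — so 851 is tight.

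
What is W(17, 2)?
W(17, 2) = 17 + 1 = 18

A 2-term AP is any pair of integers, so a monochromatic 2-AP exists iff some colour is used at least twice. With 17 colours, the colouring i ↦ i on {1, ..., 17} uses each colour once, avoiding any monochromatic pair, so W(17, 2) > 17. For {1, ..., 18}, pigeonhole forces two integers of the same colour, which form a monochromatic 2-AP. Hence W(17, 2) = 18.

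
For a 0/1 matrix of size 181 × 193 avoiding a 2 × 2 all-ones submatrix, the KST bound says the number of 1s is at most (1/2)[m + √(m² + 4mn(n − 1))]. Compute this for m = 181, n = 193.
z(181, 193; 2, 2) ≤ (1/2)[181 + √(181² + 4·181·193·192)] = (1/2)[181 + √26861305] = 2681.8947

Kővári–Sós–Turán: let r_1, ..., r_181 be the row sums and z = Σ r_i the total number of 1s. Each pair of columns can share at most one row with both entries 1 (else a 2×2 all-ones block appears), so Σ_i C(r_i, 2) ≤ C(193, 2) = 18528. By convexity Σ_i C(r_i, 2) ≥ 181·C(z/181, 2) = z(z − 181)/(2·181), giving z² − 181z − 181·193·192 ≤ 0 and hence z ≤ (1/2)[181 + √(32761 + 4·6707136)] = (1/2)[181 + √26861305] ≈ (1/2)(181 + 5182.7893) = 2681.8947.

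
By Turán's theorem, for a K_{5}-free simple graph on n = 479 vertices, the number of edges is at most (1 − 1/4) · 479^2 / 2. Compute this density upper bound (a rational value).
Turán density bound = (3/4) · 479^2/2 = 688323/8 ≈ 86040.375

Turán's theorem: ex(n, K_{r+1}) is achieved by the complete r-partite Turán graph T(n, r) with parts as balanced as possible, and is at most (1 − 1/r) · n^2/2. For r = 4, n = 479: the density bound is (3/4) · 229441/2 = 688323/8 ≈ 86040.375. The integer-valued extremum is e(T(479, 4)) = 86040, which is strictly less than the density bound 688323/8 since 4 ∤ 479 (the parts of T(479, 4) cannot all be equal).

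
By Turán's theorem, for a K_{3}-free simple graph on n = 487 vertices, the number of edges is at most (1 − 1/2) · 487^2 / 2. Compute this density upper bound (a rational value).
Turán density bound = (1/2) · 487^2/2 = 237169/4 ≈ 59292.25

Turán's theorem: ex(n, K_{r+1}) is achieved by the complete r-partite Turán graph T(n, r) with parts as balanced as possible, and is at most (1 − 1/r) · n^2/2. For r = 2, n = 487: the density bound is (1/2) · 237169/2 = 237169/4 ≈ 59292.25. The integer-valued extremum is e(T(487, 2)) = 59292, which is strictly less than the density bound 237169/4 since 2 ∤ 487 (the parts of T(487, 2) cannot all be equal).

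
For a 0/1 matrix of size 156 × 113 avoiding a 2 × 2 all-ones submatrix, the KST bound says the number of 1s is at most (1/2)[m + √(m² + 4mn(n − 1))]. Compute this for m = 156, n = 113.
z(156, 113; 2, 2) ≤ (1/2)[156 + √(156² + 4·156·113·112)] = (1/2)[156 + √7921680] = 1485.274

Kővári–Sós–Turán: let r_1, ..., r_156 be the row sums and z = Σ r_i the total number of 1s. Each pair of columns can share at most one row with both entries 1 (else a 2×2 all-ones block appears), so Σ_i C(r_i, 2) ≤ C(113, 2) = 6328. By convexity Σ_i C(r_i, 2) ≥ 156·C(z/156, 2) = z(z − 156)/(2·156), giving z² − 156z − 156·113·112 ≤ 0 and hence z ≤ (1/2)[156 + √(24336 + 4·1974336)] = (1/2)[156 + √7921680] ≈ (1/2)(156 + 2814.5479) = 1485.274.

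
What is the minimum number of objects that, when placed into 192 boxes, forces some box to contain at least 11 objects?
n = (11 − 1)·192 + 1 = 1921

By the generalised pigeonhole principle, to guarantee some box contains ≥ r objects we need more than (r − 1) · k objects total. Threshold: n = (r − 1) · k + 1. With r = 11 and k = 192: n = 10 · 192 + 1 = 1920 + 1 = 1921. For n = 1920 = 10 · 192, we can put exactly 10 objects in every box, avoiding 11 in any single one — so 1921 is tight.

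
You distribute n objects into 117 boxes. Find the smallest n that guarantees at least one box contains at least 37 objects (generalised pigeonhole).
n = (37 − 1)·117 + 1 = 4213

By the generalised pigeonhole principle, to guarantee some box contains ≥ r objects we need more than (r − 1) · k objects total. Threshold: n = (r − 1) · k + 1. With r = 37 and k = 117: n = 36 · 117 + 1 = 4212 + 1 = 4213. For n = 4212 = 36 · 117, we can put exactly 36 objects in every box, avoiding 37 in any single one — so 4213 is tight.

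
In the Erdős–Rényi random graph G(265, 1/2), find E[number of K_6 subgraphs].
E[# K_6] = C(265, 6) · (1/2)^C(6, 2) = 454347559380 / 2^15 = 113586889845/8192 ≈ 13865587.139282

For each 6-subset S of vertices (there are C(265, 6) = 454347559380 such S), let X_S = 1 if S induces a K_6 (all C(6, 2) = 15 edges present). Then P(X_S = 1) = (1/2)^15 = 1/32768. By linearity of expectation, E[# K_6] = C(265, 6) · (1/2)^15 = 454347559380 / 32768 = 113586889845/8192 ≈ 13865587.139282.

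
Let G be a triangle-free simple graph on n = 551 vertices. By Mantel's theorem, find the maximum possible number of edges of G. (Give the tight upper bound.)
ex(551, K_3) = ⌊551^2/4⌋ = 75900

Mantel (1907): a triangle-free graph on n vertices has at most ⌊n^2/4⌋ edges, with equality for the complete bipartite graph K_{⌊n/2⌋, ⌈n/2⌉}. For n = 551: ⌊551^2/4⌋ = ⌊303601/4⌋ = 75900. The extremal graph is K_{275, 276}, which has 275·276 = 75900 edges.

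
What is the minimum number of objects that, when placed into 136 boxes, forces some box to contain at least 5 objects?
n = (5 − 1)·136 + 1 = 545

By the generalised pigeonhole principle, to guarantee some box contains ≥ r objects we need more than (r − 1) · k objects total. Threshold: n = (r − 1) · k + 1. With r = 5 and k = 136: n = 4 · 136 + 1 = 544 + 1 = 545. For n = 544 = 4 · 136, we can put exactly 4 objects in every box, avoiding 5 in any single one — so 545 is tight.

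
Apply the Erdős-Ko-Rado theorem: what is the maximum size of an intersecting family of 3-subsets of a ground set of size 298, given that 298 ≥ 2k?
max |F| = C(297, 2) = 43956

Erdős-Ko-Rado (1961): when n ≥ 2k, max |F| = C(n−1, k−1). The bound is attained by the star {A : i ∈ A} for any fixed i ∈ [n]. Here C(298−1, 3−1) = C(297, 2) = 43956.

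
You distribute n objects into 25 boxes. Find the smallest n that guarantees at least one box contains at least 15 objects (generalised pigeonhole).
n = (15 − 1)·25 + 1 = 351

By the generalised pigeonhole principle, to guarantee some box contains ≥ r objects we need more than (r − 1) · k objects total. Threshold: n = (r − 1) · k + 1. With r = 15 and k = 25: n = 14 · 25 + 1 = 350 + 1 = 351. For n = 350 = 14 · 25, we can put exactly 14 objects in every box, avoiding 15 in any single one — so 351 is tight.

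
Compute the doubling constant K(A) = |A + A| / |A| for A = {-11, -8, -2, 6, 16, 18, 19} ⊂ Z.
K = |A + A| / |A| = 27/7

Enumerate A + A = {a + b : a, b ∈ A}. With |A| = 7, there are |A|^2 = 49 ordered sum pairs; collecting distinct values, A + A = {-22, -19, -16, -13, -10, -5, -4, -2, 4, 5, 7, 8, 10, 11, 12, 14, 16, 17, 22, 24, 25, 32, 34, 35, 36, 37, 38}, so |A + A| = 27. Thus K = 27/7. For comparison, the minimum possible |A + A| over all 7-element sets is 2·7 − 1 = 13 (so min K = 13/7), attained only by arithmetic progressions.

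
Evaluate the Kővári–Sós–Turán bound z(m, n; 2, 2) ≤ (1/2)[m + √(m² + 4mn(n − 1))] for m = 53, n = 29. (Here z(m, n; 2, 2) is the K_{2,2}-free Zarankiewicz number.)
z(53, 29; 2, 2) ≤ (1/2)[53 + √(53² + 4·53·29·28)] = (1/2)[53 + √174953] = 235.6369

Kővári–Sós–Turán: let r_1, ..., r_53 be the row sums and z = Σ r_i the total number of 1s. Each pair of columns can share at most one row with both entries 1 (else a 2×2 all-ones block appears), so Σ_i C(r_i, 2) ≤ C(29, 2) = 406. By convexity Σ_i C(r_i, 2) ≥ 53·C(z/53, 2) = z(z − 53)/(2·53), giving z² − 53z − 53·29·28 ≤ 0 and hence z ≤ (1/2)[53 + √(2809 + 4·43036)] = (1/2)[53 + √174953] ≈ (1/2)(53 + 418.2738) = 235.6369.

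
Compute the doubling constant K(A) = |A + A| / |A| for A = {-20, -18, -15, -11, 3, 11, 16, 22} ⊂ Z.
K = |A + A| / |A| = 35/8

Enumerate A + A = {a + b : a, b ∈ A}. With |A| = 8, there are |A|^2 = 64 ordered sum pairs; collecting distinct values, A + A = {-40, -38, -36, -35, -33, -31, -30, -29, -26, -22, -17, -15, -12, -9, -8, -7, -4, -2, 0, 1, 2, 4, 5, 6, 7, 11, 14, 19, 22, 25, 27, 32, 33, 38, 44}, so |A + A| = 35. Thus K = 35/8. For comparison, the minimum possible |A + A| over all 8-element sets is 2·8 − 1 = 15 (so min K = 15/8), attained only by arithmetic progressions.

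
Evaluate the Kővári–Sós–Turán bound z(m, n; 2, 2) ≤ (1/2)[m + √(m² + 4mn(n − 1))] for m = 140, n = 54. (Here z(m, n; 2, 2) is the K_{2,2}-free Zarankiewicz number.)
z(140, 54; 2, 2) ≤ (1/2)[140 + √(140² + 4·140·54·53)] = (1/2)[140 + √1622320] = 706.8516

Kővári–Sós–Turán: let r_1, ..., r_140 be the row sums and z = Σ r_i the total number of 1s. Each pair of columns can share at most one row with both entries 1 (else a 2×2 all-ones block appears), so Σ_i C(r_i, 2) ≤ C(54, 2) = 1431. By convexity Σ_i C(r_i, 2) ≥ 140·C(z/140, 2) = z(z − 140)/(2·140), giving z² − 140z − 140·54·53 ≤ 0 and hence z ≤ (1/2)[140 + √(19600 + 4·400680)] = (1/2)[140 + √1622320] ≈ (1/2)(140 + 1273.7033) = 706.8516.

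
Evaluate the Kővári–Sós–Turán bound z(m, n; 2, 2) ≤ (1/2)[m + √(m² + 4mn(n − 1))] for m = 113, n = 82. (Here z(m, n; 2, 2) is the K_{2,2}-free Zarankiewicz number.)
z(113, 82; 2, 2) ≤ (1/2)[113 + √(113² + 4·113·82·81)] = (1/2)[113 + √3014953] = 924.681

Kővári–Sós–Turán: let r_1, ..., r_113 be the row sums and z = Σ r_i the total number of 1s. Each pair of columns can share at most one row with both entries 1 (else a 2×2 all-ones block appears), so Σ_i C(r_i, 2) ≤ C(82, 2) = 3321. By convexity Σ_i C(r_i, 2) ≥ 113·C(z/113, 2) = z(z − 113)/(2·113), giving z² − 113z − 113·82·81 ≤ 0 and hence z ≤ (1/2)[113 + √(12769 + 4·750546)] = (1/2)[113 + √3014953] ≈ (1/2)(113 + 1736.362) = 924.681.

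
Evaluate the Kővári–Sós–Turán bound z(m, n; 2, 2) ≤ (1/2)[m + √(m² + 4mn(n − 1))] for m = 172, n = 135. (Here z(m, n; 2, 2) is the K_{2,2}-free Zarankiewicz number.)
z(172, 135; 2, 2) ≤ (1/2)[172 + √(172² + 4·172·135·134)] = (1/2)[172 + √12475504] = 1852.034

Kővári–Sós–Turán: let r_1, ..., r_172 be the row sums and z = Σ r_i the total number of 1s. Each pair of columns can share at most one row with both entries 1 (else a 2×2 all-ones block appears), so Σ_i C(r_i, 2) ≤ C(135, 2) = 9045. By convexity Σ_i C(r_i, 2) ≥ 172·C(z/172, 2) = z(z − 172)/(2·172), giving z² − 172z − 172·135·134 ≤ 0 and hence z ≤ (1/2)[172 + √(29584 + 4·3111480)] = (1/2)[172 + √12475504] ≈ (1/2)(172 + 3532.0679) = 1852.034.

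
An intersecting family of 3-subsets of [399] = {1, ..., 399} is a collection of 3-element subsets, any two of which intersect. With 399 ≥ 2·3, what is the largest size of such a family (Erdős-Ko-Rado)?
max |F| = C(398, 2) = 79003

The Erdős-Ko-Rado theorem states: for n ≥ 2k, an intersecting family of k-subsets of an n-element set has size at most C(n − 1, k − 1), with equality for 'star' families {A ⊆ [n] : |A| = k, i ∈ A} (fix an element i). For n = 399, k = 3: C(398, 2) = 79003.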